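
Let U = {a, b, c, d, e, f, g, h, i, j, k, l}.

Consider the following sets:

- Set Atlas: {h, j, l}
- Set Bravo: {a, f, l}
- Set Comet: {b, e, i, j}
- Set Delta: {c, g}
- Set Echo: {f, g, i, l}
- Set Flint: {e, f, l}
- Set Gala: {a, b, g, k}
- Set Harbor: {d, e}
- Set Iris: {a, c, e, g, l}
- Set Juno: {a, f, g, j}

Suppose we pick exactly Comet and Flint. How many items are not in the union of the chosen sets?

6

Union of Comet, Flint = {b, e, f, i, j, l}.
Not covered: a, c, d, g, h, k — 6 items.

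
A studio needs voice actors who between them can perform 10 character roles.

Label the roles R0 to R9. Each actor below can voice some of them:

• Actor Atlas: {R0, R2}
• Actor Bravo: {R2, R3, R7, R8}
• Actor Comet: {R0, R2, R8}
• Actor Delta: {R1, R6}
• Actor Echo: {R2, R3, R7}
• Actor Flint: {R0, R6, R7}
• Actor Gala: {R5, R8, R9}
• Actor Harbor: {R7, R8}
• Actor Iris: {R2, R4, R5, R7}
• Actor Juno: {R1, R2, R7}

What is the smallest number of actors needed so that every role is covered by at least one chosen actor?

5

Bravo and Comet and Delta and Gala and Iris together: Bravo ∪ Comet ∪ Delta ∪ Gala ∪ Iris = {R0, R1, R2, R3, R4, R5, R6, R7, R8, R9} — every role is covered.
No 4 of the 10 actors cover everything (all 210 combinations miss at least one role), so 5 is optimal.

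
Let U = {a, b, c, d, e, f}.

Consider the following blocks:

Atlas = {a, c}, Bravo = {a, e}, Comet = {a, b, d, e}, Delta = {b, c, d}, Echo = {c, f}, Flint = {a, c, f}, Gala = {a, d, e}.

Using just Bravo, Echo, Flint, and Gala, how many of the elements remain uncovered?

1

Union of Bravo, Echo, Flint, Gala = {a, c, d, e, f}.
Not covered: b — 1 element.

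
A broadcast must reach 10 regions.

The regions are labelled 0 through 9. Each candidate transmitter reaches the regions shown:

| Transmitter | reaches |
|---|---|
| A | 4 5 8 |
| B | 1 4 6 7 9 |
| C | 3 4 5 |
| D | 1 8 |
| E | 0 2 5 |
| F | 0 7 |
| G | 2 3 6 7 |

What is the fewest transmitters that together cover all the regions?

A and B and E and G together: A ∪ B ∪ E ∪ G = {0, 1, 2, 3, 4, 5, 6, 7, 8, 9} — every region is covered.
No 3 of the 7 transmitters cover everything (all 35 combinations miss at least one region), so 4 is optimal.

4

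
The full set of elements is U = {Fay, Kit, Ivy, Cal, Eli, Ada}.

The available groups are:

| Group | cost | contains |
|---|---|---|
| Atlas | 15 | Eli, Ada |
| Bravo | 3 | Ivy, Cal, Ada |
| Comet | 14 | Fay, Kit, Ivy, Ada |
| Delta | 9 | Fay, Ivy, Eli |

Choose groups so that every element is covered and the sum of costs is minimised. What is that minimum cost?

Bravo, Comet, Delta together cover every element (Bravo ∪ Comet ∪ Delta = {Fay, Kit, Ivy, Cal, Eli, Ada}); total cost 3 + 14 + 9 = 26.
No covering selection has total cost below 26.

26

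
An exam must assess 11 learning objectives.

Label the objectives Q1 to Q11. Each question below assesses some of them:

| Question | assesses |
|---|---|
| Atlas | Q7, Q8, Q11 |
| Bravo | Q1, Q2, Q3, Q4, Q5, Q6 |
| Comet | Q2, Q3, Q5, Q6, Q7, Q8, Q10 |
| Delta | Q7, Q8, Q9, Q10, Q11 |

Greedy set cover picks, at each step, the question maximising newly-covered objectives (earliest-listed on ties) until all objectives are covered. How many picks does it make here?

3

Greedy: pick Comet (covers 7 new) → pick Bravo (covers 2 new) → pick Delta (covers 2 new). Total picks: 3.
(The true minimum cover uses only 2 questions, so greedy is not optimal here.)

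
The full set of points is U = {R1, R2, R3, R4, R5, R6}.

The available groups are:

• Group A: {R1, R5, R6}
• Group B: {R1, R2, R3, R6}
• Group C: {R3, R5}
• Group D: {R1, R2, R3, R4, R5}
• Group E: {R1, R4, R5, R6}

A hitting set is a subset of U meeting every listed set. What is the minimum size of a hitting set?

2

Take H = {R1, R3}. Each listed group contains at least one of these, so H is a hitting set of size 2.
No single point lies in every group, so at least 2 are needed and 2 is optimal.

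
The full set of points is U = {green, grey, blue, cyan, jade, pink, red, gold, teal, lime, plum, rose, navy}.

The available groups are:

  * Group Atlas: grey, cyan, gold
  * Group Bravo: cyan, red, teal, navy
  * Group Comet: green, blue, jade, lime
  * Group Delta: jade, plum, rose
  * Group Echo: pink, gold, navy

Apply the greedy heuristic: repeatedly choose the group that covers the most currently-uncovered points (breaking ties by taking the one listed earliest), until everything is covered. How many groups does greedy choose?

Greedy: pick Bravo (covers 4 new) → pick Comet (covers 4 new) → pick Atlas (covers 2 new) → pick Delta (covers 2 new) → pick Echo (covers 1 new). Total picks: 5.

5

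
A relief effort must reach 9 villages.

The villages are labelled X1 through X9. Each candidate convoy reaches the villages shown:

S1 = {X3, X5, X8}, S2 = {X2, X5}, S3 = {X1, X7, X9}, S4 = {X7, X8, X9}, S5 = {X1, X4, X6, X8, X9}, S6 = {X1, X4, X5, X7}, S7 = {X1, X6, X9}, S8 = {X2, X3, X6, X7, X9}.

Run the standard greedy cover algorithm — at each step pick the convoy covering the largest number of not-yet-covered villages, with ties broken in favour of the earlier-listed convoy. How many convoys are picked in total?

3

Greedy: pick S5 (covers 5 new) → pick S8 (covers 3 new) → pick S1 (covers 1 new). Total picks: 3.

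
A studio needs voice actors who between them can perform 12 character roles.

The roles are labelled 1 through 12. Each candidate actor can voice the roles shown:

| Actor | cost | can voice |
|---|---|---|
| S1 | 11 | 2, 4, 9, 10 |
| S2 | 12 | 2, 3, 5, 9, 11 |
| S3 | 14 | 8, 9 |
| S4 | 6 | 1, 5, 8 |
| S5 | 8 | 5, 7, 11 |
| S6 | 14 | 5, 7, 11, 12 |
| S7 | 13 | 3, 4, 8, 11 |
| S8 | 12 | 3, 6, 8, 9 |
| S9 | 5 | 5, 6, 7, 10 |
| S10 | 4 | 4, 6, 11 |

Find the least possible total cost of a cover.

S2, S4, S6, S9, S10 together cover every role (S2 ∪ S4 ∪ S6 ∪ S9 ∪ S10 = {1, 2, 3, 4, 5, 6, 7, 8, 9, 10, 11, 12}); total cost 12 + 6 + 14 + 5 + 4 = 41.
No covering selection has total cost below 41.

41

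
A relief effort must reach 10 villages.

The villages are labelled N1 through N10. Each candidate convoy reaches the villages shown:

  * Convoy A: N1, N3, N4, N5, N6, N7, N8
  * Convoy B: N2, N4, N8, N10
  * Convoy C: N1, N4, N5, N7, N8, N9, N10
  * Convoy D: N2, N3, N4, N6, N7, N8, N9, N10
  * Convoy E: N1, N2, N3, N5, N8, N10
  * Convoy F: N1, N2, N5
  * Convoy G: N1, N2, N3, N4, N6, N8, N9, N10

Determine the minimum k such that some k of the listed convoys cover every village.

2

Take {A, G}. Their union is {N1, N2, N3, N4, N5, N6, N7, N8, N9, N10}, which is all 10 villages.
No single convoy has all 10 villages (the largest, D, has 8), so 2 is optimal.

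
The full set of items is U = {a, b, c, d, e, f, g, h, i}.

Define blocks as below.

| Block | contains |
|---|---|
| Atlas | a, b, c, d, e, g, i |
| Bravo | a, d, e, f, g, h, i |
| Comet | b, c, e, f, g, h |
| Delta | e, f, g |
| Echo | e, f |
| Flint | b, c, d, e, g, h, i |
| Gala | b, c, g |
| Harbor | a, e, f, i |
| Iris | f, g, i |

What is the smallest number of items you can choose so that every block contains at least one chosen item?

2

Take T = {b, f}. Each listed block contains at least one of these, so T is a hitting set of size 2.
The blocks Gala, Harbor are pairwise disjoint, so any hitting set needs a separate item for each — at least 2. Hence 2 is optimal.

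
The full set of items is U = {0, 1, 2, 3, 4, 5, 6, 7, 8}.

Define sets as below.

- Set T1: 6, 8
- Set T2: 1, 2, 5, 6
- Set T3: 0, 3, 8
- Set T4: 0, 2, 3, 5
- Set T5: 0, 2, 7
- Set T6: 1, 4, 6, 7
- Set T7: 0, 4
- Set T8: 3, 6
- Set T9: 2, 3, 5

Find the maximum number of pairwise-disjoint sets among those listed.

3

T1, T7, T9 are pairwise disjoint (T1={6,8}; T7={0,4}; T9={2,3,5}).
Every remaining set overlaps one of these, and no 4 of the listed sets are pairwise disjoint, so 3 is the maximum.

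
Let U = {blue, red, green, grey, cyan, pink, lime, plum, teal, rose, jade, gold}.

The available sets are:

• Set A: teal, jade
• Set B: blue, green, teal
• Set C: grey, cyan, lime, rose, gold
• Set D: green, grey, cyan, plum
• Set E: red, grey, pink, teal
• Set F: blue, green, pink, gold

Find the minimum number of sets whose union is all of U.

A and B and C and D and E together: A ∪ B ∪ C ∪ D ∪ E = {blue, red, green, grey, cyan, pink, lime, plum, teal, rose, jade, gold} — every item is covered.
No 4 of the 6 sets cover everything (all 15 combinations miss at least one item), so 5 is optimal.

5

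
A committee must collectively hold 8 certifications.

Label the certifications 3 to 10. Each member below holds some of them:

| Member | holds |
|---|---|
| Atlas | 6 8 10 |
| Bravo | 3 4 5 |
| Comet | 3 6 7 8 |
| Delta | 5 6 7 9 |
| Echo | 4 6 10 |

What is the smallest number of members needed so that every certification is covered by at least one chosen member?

Take {Atlas, Bravo, Delta}. Their union is {3, 4, 5, 6, 7, 8, 9, 10}, which is all 8 certifications.
Only Delta contains 9, so Delta is forced; the remaining 4 certifications need at least 2 more members (each remaining member adds at most 2) — so at least 3 members are needed, and 3 is optimal.

3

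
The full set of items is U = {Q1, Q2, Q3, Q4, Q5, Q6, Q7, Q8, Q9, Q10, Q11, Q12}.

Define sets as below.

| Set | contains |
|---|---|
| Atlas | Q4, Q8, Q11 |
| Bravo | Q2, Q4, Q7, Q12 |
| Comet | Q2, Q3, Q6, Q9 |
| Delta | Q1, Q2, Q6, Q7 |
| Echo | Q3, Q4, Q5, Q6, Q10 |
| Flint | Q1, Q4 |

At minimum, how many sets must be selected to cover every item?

5

Take {Atlas, Bravo, Comet, Echo, Flint}. Their union is {Q1, Q2, Q3, Q4, Q5, Q6, Q7, Q8, Q9, Q10, Q11, Q12}, which is all 12 items.
No 4 of the 6 sets cover everything (all 15 combinations miss at least one item), so 5 is optimal.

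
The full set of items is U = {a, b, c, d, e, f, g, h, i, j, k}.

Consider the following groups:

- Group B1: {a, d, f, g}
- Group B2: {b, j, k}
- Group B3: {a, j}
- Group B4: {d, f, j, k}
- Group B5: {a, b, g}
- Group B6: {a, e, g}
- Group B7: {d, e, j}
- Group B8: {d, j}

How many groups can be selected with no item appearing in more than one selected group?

B1, B2 are pairwise disjoint (B1={a,d,f,g}; B2={b,j,k}).
Every remaining group overlaps one of these, and no 3 of the listed groups are pairwise disjoint, so 2 is the maximum.

2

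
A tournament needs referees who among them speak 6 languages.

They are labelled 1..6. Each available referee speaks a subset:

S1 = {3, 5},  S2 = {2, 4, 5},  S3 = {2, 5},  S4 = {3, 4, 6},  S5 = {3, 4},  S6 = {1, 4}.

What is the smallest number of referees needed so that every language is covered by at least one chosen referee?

3

S3 and S4 and S6 together: S3 ∪ S4 ∪ S6 = {1, 2, 3, 4, 5, 6} — every language is covered.
Only S6 contains 1, so S6 is forced; the remaining 4 languages need at least 2 more referees (each remaining referee adds at most 2) — so at least 3 referees are needed, and 3 is optimal.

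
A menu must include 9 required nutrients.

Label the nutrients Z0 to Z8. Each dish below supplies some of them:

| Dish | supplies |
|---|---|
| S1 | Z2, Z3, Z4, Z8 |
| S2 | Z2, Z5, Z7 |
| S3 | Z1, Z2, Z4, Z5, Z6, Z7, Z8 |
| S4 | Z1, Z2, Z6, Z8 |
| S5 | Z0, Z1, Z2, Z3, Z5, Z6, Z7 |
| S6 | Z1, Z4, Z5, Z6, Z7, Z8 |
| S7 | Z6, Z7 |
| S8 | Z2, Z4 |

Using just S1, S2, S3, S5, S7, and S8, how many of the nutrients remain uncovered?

0

Union of S1, S2, S3, S5, S7, S8 = {Z0, Z1, Z2, Z3, Z4, Z5, Z6, Z7, Z8} — that's every nutrient, so 0 are uncovered.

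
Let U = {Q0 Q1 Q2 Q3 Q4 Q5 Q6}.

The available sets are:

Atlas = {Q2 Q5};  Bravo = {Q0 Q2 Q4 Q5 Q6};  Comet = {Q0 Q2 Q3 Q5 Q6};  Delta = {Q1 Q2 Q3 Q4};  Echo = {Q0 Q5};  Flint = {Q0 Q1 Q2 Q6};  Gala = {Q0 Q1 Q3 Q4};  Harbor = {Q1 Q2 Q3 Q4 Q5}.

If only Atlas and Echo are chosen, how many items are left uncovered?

4

Union of Atlas, Echo = {Q0, Q2, Q5}.
Not covered: Q1, Q3, Q4, Q6 — 4 items.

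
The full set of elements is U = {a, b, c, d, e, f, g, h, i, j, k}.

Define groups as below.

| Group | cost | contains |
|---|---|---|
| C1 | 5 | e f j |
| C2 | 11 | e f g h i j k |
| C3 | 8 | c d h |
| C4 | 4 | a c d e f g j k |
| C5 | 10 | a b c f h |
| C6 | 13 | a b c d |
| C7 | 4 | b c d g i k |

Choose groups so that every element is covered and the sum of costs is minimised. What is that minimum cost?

C3, C4, C7 together cover every element (C3 ∪ C4 ∪ C7 = {a, b, c, d, e, f, g, h, i, j, k}); total cost 8 + 4 + 4 = 16.
No covering selection has total cost below 16.

16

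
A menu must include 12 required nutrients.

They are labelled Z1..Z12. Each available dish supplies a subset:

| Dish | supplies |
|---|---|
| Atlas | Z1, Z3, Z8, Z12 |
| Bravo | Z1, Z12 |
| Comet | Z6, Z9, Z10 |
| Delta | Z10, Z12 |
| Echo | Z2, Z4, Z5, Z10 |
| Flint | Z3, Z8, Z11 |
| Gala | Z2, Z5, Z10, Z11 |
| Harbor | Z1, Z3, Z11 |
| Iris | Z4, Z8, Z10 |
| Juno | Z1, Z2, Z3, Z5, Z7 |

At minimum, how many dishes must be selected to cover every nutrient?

Take {Bravo, Comet, Flint, Iris, Juno}. Their union is {Z1, Z2, Z3, Z4, Z5, Z6, Z7, Z8, Z9, Z10, Z11, Z12}, which is all 12 nutrients.
No 4 of the 10 dishes cover everything (all 210 combinations miss at least one nutrient), so 5 is optimal.

5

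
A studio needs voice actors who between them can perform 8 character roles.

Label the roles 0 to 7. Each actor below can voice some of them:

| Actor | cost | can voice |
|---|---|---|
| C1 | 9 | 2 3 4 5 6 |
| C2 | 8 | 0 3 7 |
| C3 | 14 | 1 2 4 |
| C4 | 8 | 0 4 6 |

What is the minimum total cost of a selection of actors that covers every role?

C1, C2, C3 together cover every role (C1 ∪ C2 ∪ C3 = {0, 1, 2, 3, 4, 5, 6, 7}); total cost 9 + 8 + 14 = 31.
No covering selection has total cost below 31.

31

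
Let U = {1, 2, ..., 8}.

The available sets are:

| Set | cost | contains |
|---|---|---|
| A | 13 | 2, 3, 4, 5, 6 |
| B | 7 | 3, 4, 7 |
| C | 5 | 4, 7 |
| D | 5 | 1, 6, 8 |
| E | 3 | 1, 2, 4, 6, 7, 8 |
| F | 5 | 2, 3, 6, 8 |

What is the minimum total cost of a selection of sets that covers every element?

16

A, E together cover every element (A ∪ E = {1, 2, 3, 4, 5, 6, 7, 8}); total cost 13 + 3 = 16.
The greedy pick E, F, A costs 21; no covering selection beats 16.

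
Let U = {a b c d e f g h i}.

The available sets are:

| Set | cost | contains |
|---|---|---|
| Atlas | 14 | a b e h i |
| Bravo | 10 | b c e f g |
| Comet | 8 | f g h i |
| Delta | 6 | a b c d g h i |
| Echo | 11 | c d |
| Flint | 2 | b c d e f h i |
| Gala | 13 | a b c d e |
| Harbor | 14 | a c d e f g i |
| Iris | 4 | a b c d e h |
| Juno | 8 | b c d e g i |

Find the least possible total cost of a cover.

8

Delta, Flint together cover every point (Delta ∪ Flint = {a, b, c, d, e, f, g, h, i}); total cost 6 + 2 = 8.
No covering selection has total cost below 8.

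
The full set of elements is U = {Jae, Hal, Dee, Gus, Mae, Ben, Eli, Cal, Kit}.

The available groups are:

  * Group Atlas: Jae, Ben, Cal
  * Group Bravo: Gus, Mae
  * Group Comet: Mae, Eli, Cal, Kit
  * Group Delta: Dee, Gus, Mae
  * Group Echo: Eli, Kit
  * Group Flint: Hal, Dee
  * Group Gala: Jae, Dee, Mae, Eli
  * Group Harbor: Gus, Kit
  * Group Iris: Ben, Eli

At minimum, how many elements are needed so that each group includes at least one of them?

The 4 elements {Hal, Gus, Eli, Cal} hit every group.
The groups Atlas, Bravo, Echo, Flint are pairwise disjoint, so any hitting set needs a separate element for each — at least 4. Hence 4 is optimal.

4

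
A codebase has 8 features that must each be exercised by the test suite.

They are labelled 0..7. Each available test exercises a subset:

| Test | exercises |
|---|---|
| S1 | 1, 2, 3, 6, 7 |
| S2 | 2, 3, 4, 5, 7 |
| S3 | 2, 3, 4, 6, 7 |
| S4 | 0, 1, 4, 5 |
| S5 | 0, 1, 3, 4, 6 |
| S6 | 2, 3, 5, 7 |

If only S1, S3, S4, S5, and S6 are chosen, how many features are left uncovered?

Union of S1, S3, S4, S5, S6 = {0, 1, 2, 3, 4, 5, 6, 7} — that's every feature, so 0 are uncovered.

0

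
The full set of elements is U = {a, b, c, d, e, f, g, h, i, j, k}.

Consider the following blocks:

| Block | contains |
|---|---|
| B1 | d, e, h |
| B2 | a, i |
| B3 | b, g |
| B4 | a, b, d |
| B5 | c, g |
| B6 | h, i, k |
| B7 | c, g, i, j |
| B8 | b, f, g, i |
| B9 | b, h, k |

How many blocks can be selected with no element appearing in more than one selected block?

B2, B5, B9 are pairwise disjoint (B2={a,i}; B5={c,g}; B9={b,h,k}).
Every remaining block overlaps one of these, and no 4 of the listed blocks are pairwise disjoint, so 3 is the maximum.

3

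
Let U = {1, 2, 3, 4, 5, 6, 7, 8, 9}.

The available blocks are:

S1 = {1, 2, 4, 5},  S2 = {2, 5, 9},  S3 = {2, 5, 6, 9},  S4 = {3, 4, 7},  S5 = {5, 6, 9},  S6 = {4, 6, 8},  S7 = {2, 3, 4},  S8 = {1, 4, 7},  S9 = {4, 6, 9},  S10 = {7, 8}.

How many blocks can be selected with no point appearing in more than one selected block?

S5, S7, S10 are pairwise disjoint (S5={5,6,9}; S7={2,3,4}; S10={7,8}).
Every remaining block overlaps one of these, and no 4 of the listed blocks are pairwise disjoint, so 3 is the maximum.

3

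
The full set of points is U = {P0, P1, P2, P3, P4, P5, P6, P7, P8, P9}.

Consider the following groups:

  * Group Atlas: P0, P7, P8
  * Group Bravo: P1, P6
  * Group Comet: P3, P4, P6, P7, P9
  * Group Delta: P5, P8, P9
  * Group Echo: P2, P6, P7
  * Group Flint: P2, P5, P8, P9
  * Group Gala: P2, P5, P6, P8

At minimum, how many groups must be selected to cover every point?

Atlas and Bravo and Comet and Flint together: Atlas ∪ Bravo ∪ Comet ∪ Flint = {P0, P1, P2, P3, P4, P5, P6, P7, P8, P9} — every point is covered.
No 3 of the 7 groups cover everything (all 35 combinations miss at least one point), so 4 is optimal.

4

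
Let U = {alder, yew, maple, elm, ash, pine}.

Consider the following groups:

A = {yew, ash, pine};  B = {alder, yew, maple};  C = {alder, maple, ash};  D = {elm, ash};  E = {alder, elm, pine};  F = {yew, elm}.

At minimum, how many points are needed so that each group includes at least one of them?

Take H = {maple, elm, pine}. Each listed group contains at least one of these, so H is a hitting set of size 3.
No choice of 2 points meets every group, so 3 is the minimum.

3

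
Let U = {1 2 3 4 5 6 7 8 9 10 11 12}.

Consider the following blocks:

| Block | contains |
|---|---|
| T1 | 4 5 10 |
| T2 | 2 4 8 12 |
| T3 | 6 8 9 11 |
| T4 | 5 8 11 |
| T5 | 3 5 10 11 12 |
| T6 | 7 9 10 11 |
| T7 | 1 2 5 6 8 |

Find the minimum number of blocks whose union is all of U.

4

T1, T5, T6, and T7 cover everything between them: the union {1, 2, 3, 4, 5, 6, 7, 8, 9, 10, 11, 12} is all of U.
No 3 of the 7 blocks cover everything (all 35 combinations miss at least one element), so 4 is optimal.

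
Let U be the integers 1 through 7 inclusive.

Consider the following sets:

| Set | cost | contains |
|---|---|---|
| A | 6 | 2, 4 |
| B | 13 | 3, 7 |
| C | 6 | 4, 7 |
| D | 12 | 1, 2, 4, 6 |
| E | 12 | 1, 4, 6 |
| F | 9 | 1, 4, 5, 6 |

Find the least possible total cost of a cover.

A, B, F together cover every item (A ∪ B ∪ F = {1, 2, 3, 4, 5, 6, 7}); total cost 6 + 13 + 9 = 28.
The greedy pick F, A, C, B costs 34; no covering selection beats 28.

28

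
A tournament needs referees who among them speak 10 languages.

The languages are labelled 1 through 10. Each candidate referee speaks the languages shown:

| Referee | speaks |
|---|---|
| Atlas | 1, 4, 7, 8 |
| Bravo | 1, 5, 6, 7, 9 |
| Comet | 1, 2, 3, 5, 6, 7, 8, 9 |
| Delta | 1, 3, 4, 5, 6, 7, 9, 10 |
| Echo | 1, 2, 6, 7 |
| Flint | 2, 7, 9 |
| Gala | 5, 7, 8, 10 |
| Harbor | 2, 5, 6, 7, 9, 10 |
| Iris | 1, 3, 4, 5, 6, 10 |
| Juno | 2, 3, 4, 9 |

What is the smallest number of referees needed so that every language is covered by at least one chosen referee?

2

Take {Comet, Iris}. Their union is {1, 2, 3, 4, 5, 6, 7, 8, 9, 10}, which is all 10 languages.
No single referee has all 10 languages (the largest, Comet, has 8), so 2 is optimal.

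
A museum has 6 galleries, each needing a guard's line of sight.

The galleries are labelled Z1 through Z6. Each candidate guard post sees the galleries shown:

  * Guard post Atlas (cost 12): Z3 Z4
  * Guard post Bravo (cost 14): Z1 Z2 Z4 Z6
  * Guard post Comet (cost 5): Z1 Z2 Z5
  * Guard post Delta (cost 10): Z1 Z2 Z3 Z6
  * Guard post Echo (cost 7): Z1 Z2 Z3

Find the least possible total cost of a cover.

26

Bravo, Comet, Echo together cover every gallery (Bravo ∪ Comet ∪ Echo = {Z1, Z2, Z3, Z4, Z5, Z6}); total cost 14 + 5 + 7 = 26.
The greedy pick Comet, Delta, Atlas costs 27; no covering selection beats 26.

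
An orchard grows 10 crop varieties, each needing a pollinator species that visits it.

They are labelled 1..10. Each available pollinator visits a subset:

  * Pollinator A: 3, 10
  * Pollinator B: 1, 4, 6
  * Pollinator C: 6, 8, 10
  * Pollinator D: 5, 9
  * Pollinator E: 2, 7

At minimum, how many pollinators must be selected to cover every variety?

5

Take {A, B, C, D, E}. Their union is {1, 2, 3, 4, 5, 6, 7, 8, 9, 10}, which is all 10 varieties.
Only B contains 1, so B is forced; the remaining 7 varieties need at least 4 more pollinators (each remaining pollinator adds at most 2) — so at least 5 pollinators are needed, and 5 is optimal.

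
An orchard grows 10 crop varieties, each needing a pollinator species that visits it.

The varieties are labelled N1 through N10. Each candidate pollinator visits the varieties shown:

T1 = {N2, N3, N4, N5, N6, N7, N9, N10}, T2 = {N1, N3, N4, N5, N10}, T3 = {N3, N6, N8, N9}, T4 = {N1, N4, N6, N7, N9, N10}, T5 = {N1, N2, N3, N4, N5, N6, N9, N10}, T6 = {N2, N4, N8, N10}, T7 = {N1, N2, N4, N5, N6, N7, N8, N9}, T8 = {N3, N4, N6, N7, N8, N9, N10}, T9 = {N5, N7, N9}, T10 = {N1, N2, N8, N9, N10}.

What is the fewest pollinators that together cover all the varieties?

T2 and T7 together: T2 ∪ T7 = {N1, N2, N3, N4, N5, N6, N7, N8, N9, N10} — every variety is covered.
No single pollinator has all 10 varieties (the largest, T1, has 8), so 2 is optimal.

2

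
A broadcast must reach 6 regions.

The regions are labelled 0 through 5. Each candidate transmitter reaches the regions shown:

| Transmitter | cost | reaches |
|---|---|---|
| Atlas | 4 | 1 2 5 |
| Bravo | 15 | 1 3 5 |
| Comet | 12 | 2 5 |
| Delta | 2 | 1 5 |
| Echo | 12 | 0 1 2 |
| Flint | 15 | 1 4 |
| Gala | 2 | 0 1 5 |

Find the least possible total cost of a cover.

Atlas, Bravo, Flint, Gala together cover every region (Atlas ∪ Bravo ∪ Flint ∪ Gala = {0, 1, 2, 3, 4, 5}); total cost 4 + 15 + 15 + 2 = 36.
No covering selection has total cost below 36.

36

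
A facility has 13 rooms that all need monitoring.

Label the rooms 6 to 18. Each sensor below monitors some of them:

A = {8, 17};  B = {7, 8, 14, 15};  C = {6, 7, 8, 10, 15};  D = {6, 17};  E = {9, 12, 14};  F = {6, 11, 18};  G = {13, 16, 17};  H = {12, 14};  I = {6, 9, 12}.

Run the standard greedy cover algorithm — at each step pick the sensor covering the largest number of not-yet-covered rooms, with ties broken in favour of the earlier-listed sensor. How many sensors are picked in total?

4

Greedy: pick C (covers 5 new) → pick E (covers 3 new) → pick G (covers 3 new) → pick F (covers 2 new). Total picks: 4.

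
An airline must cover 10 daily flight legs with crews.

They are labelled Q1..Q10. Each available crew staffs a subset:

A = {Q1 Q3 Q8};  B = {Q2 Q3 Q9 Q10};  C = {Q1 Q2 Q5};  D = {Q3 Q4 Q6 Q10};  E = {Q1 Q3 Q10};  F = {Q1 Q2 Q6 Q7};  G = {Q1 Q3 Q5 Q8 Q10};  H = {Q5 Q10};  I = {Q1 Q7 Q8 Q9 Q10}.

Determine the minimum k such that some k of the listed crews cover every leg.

Take {C, D, I}. Their union is {Q1, Q2, Q3, Q4, Q5, Q6, Q7, Q8, Q9, Q10}, which is all 10 legs.
Only D contains Q4, so D is forced; the remaining 6 legs need at least 2 more crews (each remaining crew adds at most 4) — so at least 3 crews are needed, and 3 is optimal.

3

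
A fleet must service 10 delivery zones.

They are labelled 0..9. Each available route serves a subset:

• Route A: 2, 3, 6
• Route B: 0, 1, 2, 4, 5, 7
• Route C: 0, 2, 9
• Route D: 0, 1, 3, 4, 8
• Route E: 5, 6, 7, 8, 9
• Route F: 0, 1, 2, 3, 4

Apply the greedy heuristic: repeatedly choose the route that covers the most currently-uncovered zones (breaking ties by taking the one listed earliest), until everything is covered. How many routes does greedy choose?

3

Greedy: pick B (covers 6 new) → pick E (covers 3 new) → pick A (covers 1 new). Total picks: 3.
(The true minimum cover uses only 2 routes, so greedy is not optimal here.)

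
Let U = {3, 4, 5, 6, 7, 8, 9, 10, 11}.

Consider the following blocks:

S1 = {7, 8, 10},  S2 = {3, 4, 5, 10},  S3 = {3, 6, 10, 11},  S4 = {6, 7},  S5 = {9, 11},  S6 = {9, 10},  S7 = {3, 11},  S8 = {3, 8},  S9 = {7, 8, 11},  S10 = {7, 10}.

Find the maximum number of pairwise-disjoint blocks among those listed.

3

S2, S4, S5 are pairwise disjoint (S2={3,4,5,10}; S4={6,7}; S5={9,11}).
Every remaining block overlaps one of these, and no 4 of the listed blocks are pairwise disjoint, so 3 is the maximum.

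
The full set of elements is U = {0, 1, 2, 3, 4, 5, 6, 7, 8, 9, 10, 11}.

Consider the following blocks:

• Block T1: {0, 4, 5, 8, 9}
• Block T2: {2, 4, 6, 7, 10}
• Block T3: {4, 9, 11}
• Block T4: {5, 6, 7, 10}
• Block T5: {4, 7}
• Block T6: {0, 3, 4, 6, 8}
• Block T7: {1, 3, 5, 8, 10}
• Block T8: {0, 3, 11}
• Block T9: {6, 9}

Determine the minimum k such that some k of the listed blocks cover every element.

T1 and T2 and T3 and T7 together: T1 ∪ T2 ∪ T3 ∪ T7 = {0, 1, 2, 3, 4, 5, 6, 7, 8, 9, 10, 11} — every element is covered.
No 3 of the 9 blocks cover everything (all 84 combinations miss at least one element), so 4 is optimal.

4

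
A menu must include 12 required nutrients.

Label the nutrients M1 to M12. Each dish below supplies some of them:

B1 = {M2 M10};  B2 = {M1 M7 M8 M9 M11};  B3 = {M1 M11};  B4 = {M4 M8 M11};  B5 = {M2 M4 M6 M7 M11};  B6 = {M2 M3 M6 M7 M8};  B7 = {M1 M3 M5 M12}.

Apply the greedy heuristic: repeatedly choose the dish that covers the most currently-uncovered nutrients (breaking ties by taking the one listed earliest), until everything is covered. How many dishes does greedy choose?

4

Greedy: pick B2 (covers 5 new) → pick B5 (covers 3 new) → pick B7 (covers 3 new) → pick B1 (covers 1 new). Total picks: 4.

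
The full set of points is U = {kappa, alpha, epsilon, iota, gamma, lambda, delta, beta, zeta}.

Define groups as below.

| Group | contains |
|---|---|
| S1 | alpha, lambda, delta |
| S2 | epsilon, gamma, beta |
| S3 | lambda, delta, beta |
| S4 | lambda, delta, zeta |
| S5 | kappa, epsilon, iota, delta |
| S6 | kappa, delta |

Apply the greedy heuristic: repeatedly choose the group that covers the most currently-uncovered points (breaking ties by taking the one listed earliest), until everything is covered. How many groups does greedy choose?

Greedy: pick S5 (covers 4 new) → pick S1 (covers 2 new) → pick S2 (covers 2 new) → pick S4 (covers 1 new). Total picks: 4.

4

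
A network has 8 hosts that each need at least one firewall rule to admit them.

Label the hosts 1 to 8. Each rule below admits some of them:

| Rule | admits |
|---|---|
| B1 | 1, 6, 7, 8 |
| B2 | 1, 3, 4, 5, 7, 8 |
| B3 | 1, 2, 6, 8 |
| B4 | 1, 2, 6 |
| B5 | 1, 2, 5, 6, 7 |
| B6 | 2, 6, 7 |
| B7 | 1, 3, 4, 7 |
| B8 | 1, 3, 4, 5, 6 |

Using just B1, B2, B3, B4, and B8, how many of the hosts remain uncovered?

Union of B1, B2, B3, B4, B8 = {1, 2, 3, 4, 5, 6, 7, 8} — that's every host, so 0 are uncovered.

0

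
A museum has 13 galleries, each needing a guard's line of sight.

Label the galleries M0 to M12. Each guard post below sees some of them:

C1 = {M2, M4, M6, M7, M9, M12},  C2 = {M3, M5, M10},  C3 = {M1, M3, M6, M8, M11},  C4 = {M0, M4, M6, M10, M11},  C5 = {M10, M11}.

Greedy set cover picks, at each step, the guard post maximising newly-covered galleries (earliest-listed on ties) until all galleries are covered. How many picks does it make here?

Greedy: pick C1 (covers 6 new) → pick C3 (covers 4 new) → pick C2 (covers 2 new) → pick C4 (covers 1 new). Total picks: 4.

4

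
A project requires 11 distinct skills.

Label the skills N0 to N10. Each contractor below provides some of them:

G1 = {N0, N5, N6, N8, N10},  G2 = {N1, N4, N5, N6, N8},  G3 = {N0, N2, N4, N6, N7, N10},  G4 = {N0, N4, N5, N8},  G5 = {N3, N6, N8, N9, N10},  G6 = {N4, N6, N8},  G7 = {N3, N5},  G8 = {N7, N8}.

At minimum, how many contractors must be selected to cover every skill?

Take {G2, G3, G5}. Their union is {N0, N1, N2, N3, N4, N5, N6, N7, N8, N9, N10}, which is all 11 skills.
Only G2 contains N1, so G2 is forced; the remaining 6 skills need at least 2 more contractors (each remaining contractor adds at most 4) — so at least 3 contractors are needed, and 3 is optimal.

3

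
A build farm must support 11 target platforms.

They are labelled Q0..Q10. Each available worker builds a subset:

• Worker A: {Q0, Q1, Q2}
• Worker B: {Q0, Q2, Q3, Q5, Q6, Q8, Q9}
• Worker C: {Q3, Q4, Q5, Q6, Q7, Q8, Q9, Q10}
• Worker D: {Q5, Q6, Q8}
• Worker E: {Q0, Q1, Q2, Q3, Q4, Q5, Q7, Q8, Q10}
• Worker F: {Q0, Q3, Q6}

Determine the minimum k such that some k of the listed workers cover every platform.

Take {A, C}. Their union is {Q0, Q1, Q2, Q3, Q4, Q5, Q6, Q7, Q8, Q9, Q10}, which is all 11 platforms.
No single worker has all 11 platforms (the largest, E, has 9), so 2 is optimal.

2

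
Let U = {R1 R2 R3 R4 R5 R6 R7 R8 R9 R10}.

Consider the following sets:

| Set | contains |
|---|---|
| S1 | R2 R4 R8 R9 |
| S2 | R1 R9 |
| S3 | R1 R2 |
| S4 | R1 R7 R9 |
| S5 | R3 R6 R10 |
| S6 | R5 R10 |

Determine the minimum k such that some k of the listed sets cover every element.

S1 and S4 and S5 and S6 together: S1 ∪ S4 ∪ S5 ∪ S6 = {R1, R2, R3, R4, R5, R6, R7, R8, R9, R10} — every element is covered.
Only S4 contains R7, so S4 is forced; the remaining 7 elements need at least 3 more sets (each remaining set adds at most 3) — so at least 4 sets are needed, and 4 is optimal.

4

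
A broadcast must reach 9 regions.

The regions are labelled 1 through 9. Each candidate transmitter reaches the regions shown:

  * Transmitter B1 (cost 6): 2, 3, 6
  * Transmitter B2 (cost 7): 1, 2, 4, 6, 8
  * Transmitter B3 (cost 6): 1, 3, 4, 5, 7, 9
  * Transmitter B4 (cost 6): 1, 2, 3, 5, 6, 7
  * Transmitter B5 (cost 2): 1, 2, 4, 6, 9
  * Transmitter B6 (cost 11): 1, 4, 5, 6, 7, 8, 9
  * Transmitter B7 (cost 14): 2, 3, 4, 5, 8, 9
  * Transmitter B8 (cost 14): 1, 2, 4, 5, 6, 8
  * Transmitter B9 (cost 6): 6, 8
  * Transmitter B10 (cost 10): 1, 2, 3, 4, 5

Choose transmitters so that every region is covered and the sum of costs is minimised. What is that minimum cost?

13

B2, B3 together cover every region (B2 ∪ B3 = {1, 2, 3, 4, 5, 6, 7, 8, 9}); total cost 7 + 6 = 13.
The greedy pick B5, B3, B9 costs 14; no covering selection beats 13.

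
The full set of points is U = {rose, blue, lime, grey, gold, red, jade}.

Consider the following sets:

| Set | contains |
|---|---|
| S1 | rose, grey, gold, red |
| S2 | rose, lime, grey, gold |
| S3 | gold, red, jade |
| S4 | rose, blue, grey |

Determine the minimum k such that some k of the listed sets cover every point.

3

Take {S2, S3, S4}. Their union is {rose, blue, lime, grey, gold, red, jade}, which is all 7 points.
Only S4 contains blue, so S4 is forced; the remaining 4 points need at least 2 more sets (each remaining set adds at most 3) — so at least 3 sets are needed, and 3 is optimal.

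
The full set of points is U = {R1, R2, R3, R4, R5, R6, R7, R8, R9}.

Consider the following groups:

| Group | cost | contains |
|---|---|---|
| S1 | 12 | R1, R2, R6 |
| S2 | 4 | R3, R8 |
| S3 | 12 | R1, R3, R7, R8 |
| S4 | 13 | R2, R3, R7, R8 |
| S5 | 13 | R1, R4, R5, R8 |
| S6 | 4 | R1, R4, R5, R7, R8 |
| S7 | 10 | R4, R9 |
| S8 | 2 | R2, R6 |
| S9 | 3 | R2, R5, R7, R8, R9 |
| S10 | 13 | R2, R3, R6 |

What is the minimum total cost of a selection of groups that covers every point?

13

S2, S6, S8, S9 together cover every point (S2 ∪ S6 ∪ S8 ∪ S9 = {R1, R2, R3, R4, R5, R6, R7, R8, R9}); total cost 4 + 4 + 2 + 3 = 13.
No covering selection has total cost below 13.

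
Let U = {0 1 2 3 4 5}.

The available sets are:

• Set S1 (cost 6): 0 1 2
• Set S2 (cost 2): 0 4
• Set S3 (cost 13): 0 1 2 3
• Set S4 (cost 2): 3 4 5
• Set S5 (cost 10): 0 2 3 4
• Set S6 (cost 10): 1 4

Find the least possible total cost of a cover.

8

S1, S4 together cover every point (S1 ∪ S4 = {0, 1, 2, 3, 4, 5}); total cost 6 + 2 = 8.
No covering selection has total cost below 8.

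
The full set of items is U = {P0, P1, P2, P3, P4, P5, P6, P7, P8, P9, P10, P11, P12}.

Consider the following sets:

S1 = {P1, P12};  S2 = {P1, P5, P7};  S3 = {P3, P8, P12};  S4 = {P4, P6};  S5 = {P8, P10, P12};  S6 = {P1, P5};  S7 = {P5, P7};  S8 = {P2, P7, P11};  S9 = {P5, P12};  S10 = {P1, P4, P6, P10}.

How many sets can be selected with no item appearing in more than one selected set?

4

S4, S5, S6, S8 are pairwise disjoint (S4={P4,P6}; S5={P8,P10,P12}; S6={P1,P5}; S8={P2,P7,P11}).
Every remaining set overlaps one of these, and no 5 of the listed sets are pairwise disjoint, so 4 is the maximum.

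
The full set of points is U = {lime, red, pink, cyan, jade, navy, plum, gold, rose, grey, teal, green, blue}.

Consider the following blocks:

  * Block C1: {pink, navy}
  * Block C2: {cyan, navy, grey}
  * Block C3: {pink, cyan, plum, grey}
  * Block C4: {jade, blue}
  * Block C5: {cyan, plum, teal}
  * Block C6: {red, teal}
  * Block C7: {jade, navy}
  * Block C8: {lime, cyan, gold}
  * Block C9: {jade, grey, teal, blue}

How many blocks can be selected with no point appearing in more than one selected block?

4

C1, C4, C6, C8 are pairwise disjoint (C1={pink,navy}; C4={jade,blue}; C6={red,teal}; C8={lime,cyan,gold}).
Every remaining block overlaps one of these, and no 5 of the listed blocks are pairwise disjoint, so 4 is the maximum.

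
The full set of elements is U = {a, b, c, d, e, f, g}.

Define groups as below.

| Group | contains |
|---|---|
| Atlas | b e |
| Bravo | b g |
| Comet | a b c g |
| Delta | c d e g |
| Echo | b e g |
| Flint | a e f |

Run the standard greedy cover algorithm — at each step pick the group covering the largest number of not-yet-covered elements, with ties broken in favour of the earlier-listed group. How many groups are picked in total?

Greedy: pick Comet (covers 4 new) → pick Delta (covers 2 new) → pick Flint (covers 1 new). Total picks: 3.

3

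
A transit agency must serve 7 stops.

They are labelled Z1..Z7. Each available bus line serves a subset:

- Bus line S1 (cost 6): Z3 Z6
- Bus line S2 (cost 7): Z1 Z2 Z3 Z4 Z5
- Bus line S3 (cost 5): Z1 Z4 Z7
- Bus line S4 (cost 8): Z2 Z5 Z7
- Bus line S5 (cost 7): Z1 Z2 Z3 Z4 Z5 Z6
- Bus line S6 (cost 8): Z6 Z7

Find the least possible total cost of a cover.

12

S3, S5 together cover every stop (S3 ∪ S5 = {Z1, Z2, Z3, Z4, Z5, Z6, Z7}); total cost 5 + 7 = 12.
No covering selection has total cost below 12.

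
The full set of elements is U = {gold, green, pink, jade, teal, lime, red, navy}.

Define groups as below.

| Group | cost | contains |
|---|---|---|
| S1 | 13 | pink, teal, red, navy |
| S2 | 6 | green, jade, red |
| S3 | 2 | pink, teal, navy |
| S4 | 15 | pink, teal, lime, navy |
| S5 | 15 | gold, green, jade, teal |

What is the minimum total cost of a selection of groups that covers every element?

S2, S4, S5 together cover every element (S2 ∪ S4 ∪ S5 = {gold, green, pink, jade, teal, lime, red, navy}); total cost 6 + 15 + 15 = 36.
The greedy pick S3, S2, S4, S5 costs 38; no covering selection beats 36.

36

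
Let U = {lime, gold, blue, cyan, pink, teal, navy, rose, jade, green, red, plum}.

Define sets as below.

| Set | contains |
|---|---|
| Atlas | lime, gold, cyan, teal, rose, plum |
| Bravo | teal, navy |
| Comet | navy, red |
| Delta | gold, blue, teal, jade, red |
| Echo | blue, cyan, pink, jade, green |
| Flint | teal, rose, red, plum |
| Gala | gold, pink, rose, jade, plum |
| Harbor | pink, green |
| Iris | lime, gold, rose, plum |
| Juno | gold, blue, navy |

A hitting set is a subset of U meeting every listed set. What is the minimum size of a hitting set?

4

The 4 elements {pink, teal, navy, plum} hit every set.
No choice of 3 elements meets every set, so 4 is the minimum.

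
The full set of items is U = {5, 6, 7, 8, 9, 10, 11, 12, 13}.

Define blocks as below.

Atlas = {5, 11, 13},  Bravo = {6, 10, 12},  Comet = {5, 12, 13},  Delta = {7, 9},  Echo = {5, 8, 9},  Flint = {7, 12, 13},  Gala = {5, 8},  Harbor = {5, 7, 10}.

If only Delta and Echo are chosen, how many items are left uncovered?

Union of Delta, Echo = {5, 7, 8, 9}.
Not covered: 6, 10, 11, 12, 13 — 5 items.

5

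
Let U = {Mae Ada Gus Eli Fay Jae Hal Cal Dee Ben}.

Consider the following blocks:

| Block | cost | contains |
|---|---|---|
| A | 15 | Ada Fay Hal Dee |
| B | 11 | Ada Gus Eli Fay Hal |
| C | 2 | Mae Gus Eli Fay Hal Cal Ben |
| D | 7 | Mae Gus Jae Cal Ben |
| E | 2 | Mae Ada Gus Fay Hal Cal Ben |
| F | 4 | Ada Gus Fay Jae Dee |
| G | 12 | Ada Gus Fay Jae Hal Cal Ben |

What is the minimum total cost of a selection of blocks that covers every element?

C, F together cover every element (C ∪ F = {Mae, Ada, Gus, Eli, Fay, Jae, Hal, Cal, Dee, Ben}); total cost 2 + 4 = 6.
No covering selection has total cost below 6.

6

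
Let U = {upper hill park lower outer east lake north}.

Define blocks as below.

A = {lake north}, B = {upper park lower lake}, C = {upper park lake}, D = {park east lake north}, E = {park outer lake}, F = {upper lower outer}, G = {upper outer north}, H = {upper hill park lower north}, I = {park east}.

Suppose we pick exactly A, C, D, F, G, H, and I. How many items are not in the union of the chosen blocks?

0

Union of A, C, D, F, G, H, I = {upper, hill, park, lower, outer, east, lake, north} — that's every item, so 0 are uncovered.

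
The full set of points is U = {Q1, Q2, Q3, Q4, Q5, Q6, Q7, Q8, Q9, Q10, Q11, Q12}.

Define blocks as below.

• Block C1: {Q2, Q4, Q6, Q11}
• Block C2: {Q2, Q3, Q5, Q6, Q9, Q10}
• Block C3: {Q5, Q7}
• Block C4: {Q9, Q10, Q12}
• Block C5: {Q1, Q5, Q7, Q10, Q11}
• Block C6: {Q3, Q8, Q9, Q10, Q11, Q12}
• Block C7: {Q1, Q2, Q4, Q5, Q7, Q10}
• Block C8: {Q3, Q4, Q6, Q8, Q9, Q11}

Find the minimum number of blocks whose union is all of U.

3

C1 and C5 and C6 together: C1 ∪ C5 ∪ C6 = {Q1, Q2, Q3, Q4, Q5, Q6, Q7, Q8, Q9, Q10, Q11, Q12} — every point is covered.
No 2 of the 8 blocks cover everything (all 28 combinations miss at least one point), so 3 is optimal.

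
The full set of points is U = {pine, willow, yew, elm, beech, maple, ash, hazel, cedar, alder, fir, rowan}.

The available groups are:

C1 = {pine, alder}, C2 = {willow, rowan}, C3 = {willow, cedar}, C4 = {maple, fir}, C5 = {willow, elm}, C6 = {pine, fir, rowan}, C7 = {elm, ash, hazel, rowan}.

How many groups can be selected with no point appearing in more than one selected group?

C1, C3, C4, C7 are pairwise disjoint (C1={pine,alder}; C3={willow,cedar}; C4={maple,fir}; C7={elm,ash,hazel,rowan}).
Every remaining group overlaps one of these, and no 5 of the listed groups are pairwise disjoint, so 4 is the maximum.

4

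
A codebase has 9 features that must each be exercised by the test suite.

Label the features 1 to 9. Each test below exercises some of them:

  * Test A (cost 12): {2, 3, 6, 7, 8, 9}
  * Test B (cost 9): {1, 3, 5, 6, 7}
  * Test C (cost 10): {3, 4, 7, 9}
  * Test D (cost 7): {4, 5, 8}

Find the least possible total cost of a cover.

A, B, D together cover every feature (A ∪ B ∪ D = {1, 2, 3, 4, 5, 6, 7, 8, 9}); total cost 12 + 9 + 7 = 28.
No covering selection has total cost below 28.

28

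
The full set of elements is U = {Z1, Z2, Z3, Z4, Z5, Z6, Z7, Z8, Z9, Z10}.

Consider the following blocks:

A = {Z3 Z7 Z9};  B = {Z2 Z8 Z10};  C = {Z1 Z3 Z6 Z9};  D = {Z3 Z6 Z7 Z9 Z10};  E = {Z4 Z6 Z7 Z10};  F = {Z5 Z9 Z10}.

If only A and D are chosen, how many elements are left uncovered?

5

Union of A, D = {Z3, Z6, Z7, Z9, Z10}.
Not covered: Z1, Z2, Z4, Z5, Z8 — 5 elements.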